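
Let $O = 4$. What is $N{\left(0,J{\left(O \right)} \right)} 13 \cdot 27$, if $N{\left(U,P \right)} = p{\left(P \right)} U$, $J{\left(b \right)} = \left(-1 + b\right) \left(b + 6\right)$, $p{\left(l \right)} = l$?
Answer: $0$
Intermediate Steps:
$J{\left(b \right)} = \left(-1 + b\right) \left(6 + b\right)$
$N{\left(U,P \right)} = P U$
$N{\left(0,J{\left(O \right)} \right)} 13 \cdot 27 = \left(-6 + 4^{2} + 5 \cdot 4\right) 0 \cdot 13 \cdot 27 = \left(-6 + 16 + 20\right) 0 \cdot 13 \cdot 27 = 30 \cdot 0 \cdot 13 \cdot 27 = 0 \cdot 13 \cdot 27 = 0 \cdot 27 = 0$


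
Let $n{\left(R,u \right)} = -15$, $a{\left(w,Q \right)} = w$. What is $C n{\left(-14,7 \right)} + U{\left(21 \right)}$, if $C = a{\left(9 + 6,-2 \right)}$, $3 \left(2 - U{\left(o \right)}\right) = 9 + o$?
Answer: $-233$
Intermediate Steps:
$U{\left(o \right)} = -1 - \frac{o}{3}$ ($U{\left(o \right)} = 2 - \frac{9 + o}{3} = 2 - \left(3 + \frac{o}{3}\right) = -1 - \frac{o}{3}$)
$C = 15$ ($C = 9 + 6 = 15$)
$C n{\left(-14,7 \right)} + U{\left(21 \right)} = 15 \left(-15\right) - 8 = -225 - 8 = -233$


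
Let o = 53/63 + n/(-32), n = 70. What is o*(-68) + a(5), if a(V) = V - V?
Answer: 23069/252 ≈ 91.544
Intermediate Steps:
o = -1357/1008 (o = 53/63 + 70/(-32) = 53*(1/63) + 70*(-1/32) = 53/63 - 35/16 = -1357/1008 ≈ -1.3462)
a(V) = 0
o*(-68) + a(5) = -1357/1008*(-68) + 0 = 23069/252 + 0 = 23069/252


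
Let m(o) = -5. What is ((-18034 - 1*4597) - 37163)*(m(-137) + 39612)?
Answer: -2368260958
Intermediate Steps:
((-18034 - 1*4597) - 37163)*(m(-137) + 39612) = ((-18034 - 1*4597) - 37163)*(-5 + 39612) = ((-18034 - 4597) - 37163)*39607 = (-22631 - 37163)*39607 = -59794*39607 = -2368260958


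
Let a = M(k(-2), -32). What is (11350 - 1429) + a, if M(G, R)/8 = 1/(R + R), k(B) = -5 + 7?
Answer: 79367/8 ≈ 9920.9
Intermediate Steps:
k(B) = 2
M(G, R) = 4/R (M(G, R) = 8/(R + R) = 8/((2*R)) = 8*(1/(2*R)) = 4/R)
a = -⅛ (a = 4/(-32) = 4*(-1/32) = -⅛ ≈ -0.12500)
(11350 - 1429) + a = (11350 - 1429) - ⅛ = 9921 - ⅛ = 79367/8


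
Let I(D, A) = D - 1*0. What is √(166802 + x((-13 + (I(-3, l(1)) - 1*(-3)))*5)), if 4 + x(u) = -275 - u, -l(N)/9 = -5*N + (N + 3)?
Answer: 2*√41647 ≈ 408.15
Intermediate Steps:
l(N) = -27 + 36*N (l(N) = -9*(-5*N + (N + 3)) = -9*(-5*N + (3 + N)) = -9*(3 - 4*N) = -27 + 36*N)
I(D, A) = D (I(D, A) = D + 0 = D)
x(u) = -279 - u (x(u) = -4 + (-275 - u) = -279 - u)
√(166802 + x((-13 + (I(-3, l(1)) - 1*(-3)))*5)) = √(166802 + (-279 - (-13 + (-3 - 1*(-3)))*5)) = √(166802 + (-279 - (-13 + (-3 + 3))*5)) = √(166802 + (-279 - (-13 + 0)*5)) = √(166802 + (-279 - (-13)*5)) = √(166802 + (-279 - 1*(-65))) = √(166802 + (-279 + 65)) = √(166802 - 214) = √166588 = 2*√41647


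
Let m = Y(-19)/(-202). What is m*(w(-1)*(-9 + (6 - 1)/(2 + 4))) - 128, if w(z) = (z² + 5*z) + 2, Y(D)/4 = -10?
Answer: -37804/303 ≈ -124.77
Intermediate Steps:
Y(D) = -40 (Y(D) = 4*(-10) = -40)
w(z) = 2 + z² + 5*z
m = 20/101 (m = -40/(-202) = -40*(-1/202) = 20/101 ≈ 0.19802)
m*(w(-1)*(-9 + (6 - 1)/(2 + 4))) - 128 = 20*((2 + (-1)² + 5*(-1))*(-9 + (6 - 1)/(2 + 4)))/101 - 128 = 20*((2 + 1 - 5)*(-9 + 5/6))/101 - 128 = 20*(-2*(-9 + 5*(⅙)))/101 - 128 = 20*(-2*(-9 + ⅚))/101 - 128 = 20*(-2*(-49/6))/101 - 128 = (20/101)*(49/3) - 128 = 980/303 - 128 = -37804/303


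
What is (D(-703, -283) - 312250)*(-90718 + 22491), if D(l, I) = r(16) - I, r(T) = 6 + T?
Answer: 21283071515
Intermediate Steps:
D(l, I) = 22 - I (D(l, I) = (6 + 16) - I = 22 - I)
(D(-703, -283) - 312250)*(-90718 + 22491) = ((22 - 1*(-283)) - 312250)*(-90718 + 22491) = ((22 + 283) - 312250)*(-68227) = (305 - 312250)*(-68227) = -311945*(-68227) = 21283071515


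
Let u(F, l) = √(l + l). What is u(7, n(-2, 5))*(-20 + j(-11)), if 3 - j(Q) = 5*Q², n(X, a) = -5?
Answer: -622*I*√10 ≈ -1966.9*I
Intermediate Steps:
j(Q) = 3 - 5*Q²
u(F, l) = √2*√l (u(F, l) = √(2*l) = √2*√l)
u(7, n(-2, 5))*(-20 + j(-11)) = (√2*√(-5))*(-20 + (3 - 5*(-11)²)) = (√2*(I*√5))*(-20 + (3 - 5*121)) = (I*√10)*(-20 + (3 - 605)) = (I*√10)*(-20 - 602) = (I*√10)*(-622) = -622*I*√10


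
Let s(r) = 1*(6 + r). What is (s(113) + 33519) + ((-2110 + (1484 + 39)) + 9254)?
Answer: 42305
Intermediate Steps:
s(r) = 6 + r
(s(113) + 33519) + ((-2110 + (1484 + 39)) + 9254) = ((6 + 113) + 33519) + ((-2110 + (1484 + 39)) + 9254) = (119 + 33519) + ((-2110 + 1523) + 9254) = 33638 + (-587 + 9254) = 33638 + 8667 = 42305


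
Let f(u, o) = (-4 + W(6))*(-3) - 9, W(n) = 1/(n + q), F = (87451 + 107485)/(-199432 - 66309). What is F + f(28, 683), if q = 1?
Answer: 488398/265741 ≈ 1.8379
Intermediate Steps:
F = -27848/37963 (F = 194936/(-265741) = 194936*(-1/265741) = -27848/37963 ≈ -0.73356)
W(n) = 1/(1 + n) (W(n) = 1/(n + 1) = 1/(1 + n))
f(u, o) = 18/7 (f(u, o) = (-4 + 1/(1 + 6))*(-3) - 9 = (-4 + 1/7)*(-3) - 9 = -27/7*(-3) - 9 = 81/7 - 9 = 18/7)
F + f(28, 683) = -27848/37963 + 18/7 = 488398/265741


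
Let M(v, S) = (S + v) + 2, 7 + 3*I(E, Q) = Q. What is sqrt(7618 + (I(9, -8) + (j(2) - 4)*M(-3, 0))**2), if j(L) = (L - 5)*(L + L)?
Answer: sqrt(7739) ≈ 87.972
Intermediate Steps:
I(E, Q) = -7/3 + Q/3
j(L) = 2*L*(-5 + L) (j(L) = (-5 + L)*(2*L) = 2*L*(-5 + L))
M(v, S) = 2 + S + v
sqrt(7618 + (I(9, -8) + (j(2) - 4)*M(-3, 0))**2) = sqrt(7618 + ((-7/3 + (1/3)*(-8)) + (2*2*(-5 + 2) - 4)*(2 + 0 - 3))**2) = sqrt(7618 + ((-7/3 - 8/3) + (2*2*(-3) - 4)*(-1))**2) = sqrt(7618 + (-5 + (-12 - 4)*(-1))**2) = sqrt(7618 + (-5 - 16*(-1))**2) = sqrt(7618 + (-5 + 16)**2) = sqrt(7618 + 11**2) = sqrt(7618 + 121) = sqrt(7739)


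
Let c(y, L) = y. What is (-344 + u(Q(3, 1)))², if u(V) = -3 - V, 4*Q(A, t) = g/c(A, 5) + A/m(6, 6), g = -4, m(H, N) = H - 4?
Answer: 69372241/576 ≈ 1.2044e+5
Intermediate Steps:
m(H, N) = -4 + H
Q(A, t) = -1/A + A/8 (Q(A, t) = (-4/A + A/(-4 + 6))/4 = (-4/A + A/2)/4 = (A/2 - 4/A)/4 = -1/A + A/8)
(-344 + u(Q(3, 1)))² = (-344 + (-3 - (-1/3 + (⅛)*3)))² = (-344 + (-3 - (-1*⅓ + 3/8)))² = (-344 + (-3 - (-⅓ + 3/8)))² = (-344 + (-3 - 1*1/24))² = (-344 + (-3 - 1/24))² = (-344 - 73/24)² = (-8329/24)² = 69372241/576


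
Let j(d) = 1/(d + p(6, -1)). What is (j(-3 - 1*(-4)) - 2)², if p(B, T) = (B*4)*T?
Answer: 2209/529 ≈ 4.1758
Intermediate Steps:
p(B, T) = 4*B*T (p(B, T) = (4*B)*T = 4*B*T)
j(d) = 1/(-24 + d) (j(d) = 1/(d + 4*6*(-1)) = 1/(d - 24) = 1/(-24 + d))
(j(-3 - 1*(-4)) - 2)² = (1/(-24 + (-3 - 1*(-4))) - 2)² = (1/(-24 + (-3 + 4)) - 2)² = (1/(-24 + 1) - 2)² = (1/(-23) - 2)² = (-1/23 - 2)² = (-47/23)² = 2209/529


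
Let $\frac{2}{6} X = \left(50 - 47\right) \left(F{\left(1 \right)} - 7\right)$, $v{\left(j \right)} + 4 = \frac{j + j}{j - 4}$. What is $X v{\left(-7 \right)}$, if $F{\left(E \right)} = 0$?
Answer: $\frac{1890}{11} \approx 171.82$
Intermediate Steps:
$v{\left(j \right)} = -4 + \frac{2 j}{-4 + j}$ ($v{\left(j \right)} = -4 + \frac{j + j}{j - 4} = -4 + \frac{2 j}{-4 + j}$)
$X = -63$ ($X = 3 \left(50 - 47\right) \left(0 - 7\right) = 3 \cdot 3 \left(-7\right) = 3 \left(-21\right) = -63$)
$X v{\left(-7 \right)} = - 63 \frac{2 \left(8 - -7\right)}{-4 - 7} = - 63 \frac{2 \left(8 + 7\right)}{-11} = - 63 \cdot 2 \left(- \frac{1}{11}\right) 15 = \left(-63\right) \left(- \frac{30}{11}\right) = \frac{1890}{11}$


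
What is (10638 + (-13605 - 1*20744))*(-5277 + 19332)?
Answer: -333258105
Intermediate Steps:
(10638 + (-13605 - 1*20744))*(-5277 + 19332) = (10638 + (-13605 - 20744))*14055 = (10638 - 34349)*14055 = -23711*14055 = -333258105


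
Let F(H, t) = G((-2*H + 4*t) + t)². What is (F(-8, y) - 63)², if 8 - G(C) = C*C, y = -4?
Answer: 1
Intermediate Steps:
G(C) = 8 - C² (G(C) = 8 - C*C = 8 - C²)
F(H, t) = (8 - (-2*H + 5*t)²)² (F(H, t) = (8 - ((-2*H + 4*t) + t)²)² = (8 - (-2*H + 5*t)²)²)
(F(-8, y) - 63)² = ((-8 + (-5*(-4) + 2*(-8))²)² - 63)² = ((-8 + (20 - 16)²)² - 63)² = ((-8 + 4²)² - 63)² = ((-8 + 16)² - 63)² = (8² - 63)² = (64 - 63)² = 1² = 1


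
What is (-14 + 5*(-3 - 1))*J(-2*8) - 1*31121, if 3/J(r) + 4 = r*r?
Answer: -1307099/42 ≈ -31121.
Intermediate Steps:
J(r) = 3/(-4 + r**2) (J(r) = 3/(-4 + r*r) = 3/(-4 + r**2))
(-14 + 5*(-3 - 1))*J(-2*8) - 1*31121 = (-14 + 5*(-3 - 1))*(3/(-4 + (-2*8)**2)) - 1*31121 = (-14 + 5*(-4))*(3/(-4 + (-16)**2)) - 31121 = (-14 - 20)*(3/(-4 + 256)) - 31121 = -102/252 - 31121 = -34*1/84 - 31121 = -17/42 - 31121 = -1307099/42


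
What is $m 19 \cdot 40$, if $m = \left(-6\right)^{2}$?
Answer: $27360$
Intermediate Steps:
$m = 36$
$m 19 \cdot 40 = 36 \cdot 19 \cdot 40 = 684 \cdot 40 = 27360$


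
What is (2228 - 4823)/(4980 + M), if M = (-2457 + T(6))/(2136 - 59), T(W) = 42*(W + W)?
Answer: -57955/111199 ≈ -0.52118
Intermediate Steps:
T(W) = 84*W (T(W) = 42*(2*W) = 84*W)
M = -63/67 (M = (-2457 + 84*6)/(2136 - 59) = (-2457 + 504)/2077 = -1953*1/2077 = -63/67 ≈ -0.94030)
(2228 - 4823)/(4980 + M) = (2228 - 4823)/(4980 - 63/67) = -2595/333597/67 = -2595*67/333597 = -57955/111199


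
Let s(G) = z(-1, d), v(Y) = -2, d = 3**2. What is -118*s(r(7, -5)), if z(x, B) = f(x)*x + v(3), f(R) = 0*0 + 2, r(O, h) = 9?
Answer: 472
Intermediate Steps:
d = 9
f(R) = 2 (f(R) = 0 + 2 = 2)
z(x, B) = -2 + 2*x (z(x, B) = 2*x - 2 = -2 + 2*x)
s(G) = -4 (s(G) = -2 + 2*(-1) = -2 - 2 = -4)
-118*s(r(7, -5)) = -118*(-4) = 472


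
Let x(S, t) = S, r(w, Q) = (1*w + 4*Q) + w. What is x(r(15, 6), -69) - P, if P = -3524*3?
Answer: 10626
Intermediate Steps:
r(w, Q) = 2*w + 4*Q (r(w, Q) = (w + 4*Q) + w = 2*w + 4*Q)
P = -10572
x(r(15, 6), -69) - P = (2*15 + 4*6) - 1*(-10572) = (30 + 24) + 10572 = 54 + 10572 = 10626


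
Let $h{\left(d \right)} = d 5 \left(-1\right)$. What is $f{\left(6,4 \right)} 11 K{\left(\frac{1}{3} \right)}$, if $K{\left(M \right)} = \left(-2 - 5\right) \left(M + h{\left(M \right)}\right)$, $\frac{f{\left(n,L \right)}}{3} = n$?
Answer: $1848$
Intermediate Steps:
$h{\left(d \right)} = - 5 d$ ($h{\left(d \right)} = 5 d \left(-1\right) = - 5 d$)
$f{\left(n,L \right)} = 3 n$
$K{\left(M \right)} = 28 M$ ($K{\left(M \right)} = \left(-2 - 5\right) \left(M - 5 M\right) = - 7 \left(- 4 M\right) = 28 M$)
$f{\left(6,4 \right)} 11 K{\left(\frac{1}{3} \right)} = 3 \cdot 6 \cdot 11 \cdot \frac{28}{3} = 18 \cdot 11 \cdot 28 \cdot \frac{1}{3} = 198 \cdot \frac{28}{3} = 1848$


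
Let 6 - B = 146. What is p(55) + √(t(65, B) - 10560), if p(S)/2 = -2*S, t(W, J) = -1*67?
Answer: -220 + I*√10627 ≈ -220.0 + 103.09*I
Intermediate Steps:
B = -140 (B = 6 - 1*146 = 6 - 146 = -140)
t(W, J) = -67
p(S) = -4*S (p(S) = 2*(-2*S) = -4*S)
p(55) + √(t(65, B) - 10560) = -4*55 + √(-67 - 10560) = -220 + √(-10627) = -220 + I*√10627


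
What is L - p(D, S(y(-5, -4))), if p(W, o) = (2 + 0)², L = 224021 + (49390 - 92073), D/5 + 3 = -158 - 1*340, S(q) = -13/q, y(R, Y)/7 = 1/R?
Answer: 181334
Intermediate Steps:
y(R, Y) = 7/R (y(R, Y) = 7*(1/R) = 7/R)
D = -2505 (D = -15 + 5*(-158 - 1*340) = -15 + 5*(-158 - 340) = -15 + 5*(-498) = -15 - 2490 = -2505)
L = 181338 (L = 224021 - 42683 = 181338)
p(W, o) = 4 (p(W, o) = 2² = 4)
L - p(D, S(y(-5, -4))) = 181338 - 1*4 = 181338 - 4 = 181334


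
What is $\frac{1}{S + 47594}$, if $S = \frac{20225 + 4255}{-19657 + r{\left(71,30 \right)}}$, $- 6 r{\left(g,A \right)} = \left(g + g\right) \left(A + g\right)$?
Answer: $\frac{33071}{1573944454} \approx 2.1012 \cdot 10^{-5}$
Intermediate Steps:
$r{\left(g,A \right)} = - \frac{g \left(A + g\right)}{3}$ ($r{\left(g,A \right)} = - \frac{\left(g + g\right) \left(A + g\right)}{6} = - \frac{2 g \left(A + g\right)}{6} = - \frac{g \left(A + g\right)}{3}$)
$S = - \frac{36720}{33071}$ ($S = \frac{20225 + 4255}{-19657 - \frac{71 \left(30 + 71\right)}{3}} = \frac{24480}{-19657 - \frac{71}{3} \cdot 101} = \frac{24480}{-19657 - \frac{7171}{3}} = \frac{24480}{- \frac{66142}{3}} = 24480 \left(- \frac{3}{66142}\right) = - \frac{36720}{33071} \approx -1.1103$)
$\frac{1}{S + 47594} = \frac{1}{- \frac{36720}{33071} + 47594} = \frac{1}{\frac{1573944454}{33071}} = \frac{33071}{1573944454}$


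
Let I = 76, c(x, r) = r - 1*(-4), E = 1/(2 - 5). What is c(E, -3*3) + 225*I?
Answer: 17095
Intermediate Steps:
E = -⅓ (E = 1/(-3) = -⅓ ≈ -0.33333)
c(x, r) = 4 + r (c(x, r) = r + 4 = 4 + r)
c(E, -3*3) + 225*I = (4 - 3*3) + 225*76 = (4 - 9) + 17100 = -5 + 17100 = 17095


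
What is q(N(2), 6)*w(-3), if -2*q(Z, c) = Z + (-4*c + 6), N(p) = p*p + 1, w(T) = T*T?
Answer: 117/2 ≈ 58.500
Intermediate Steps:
w(T) = T²
N(p) = 1 + p² (N(p) = p² + 1 = 1 + p²)
q(Z, c) = -3 + 2*c - Z/2 (q(Z, c) = -(Z + (-4*c + 6))/2 = -(Z + (6 - 4*c))/2 = -(6 + Z - 4*c)/2 = -3 + 2*c - Z/2)
q(N(2), 6)*w(-3) = (-3 + 2*6 - (1 + 2²)/2)*(-3)² = (-3 + 12 - (1 + 4)/2)*9 = (-3 + 12 - ½*5)*9 = (-3 + 12 - 5/2)*9 = (13/2)*9 = 117/2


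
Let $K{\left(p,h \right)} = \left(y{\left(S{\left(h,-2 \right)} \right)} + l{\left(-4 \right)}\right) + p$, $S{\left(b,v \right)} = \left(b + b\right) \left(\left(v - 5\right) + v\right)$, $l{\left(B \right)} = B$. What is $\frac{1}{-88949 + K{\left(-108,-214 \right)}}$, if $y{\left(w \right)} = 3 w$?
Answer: $- \frac{1}{77505} \approx -1.2902 \cdot 10^{-5}$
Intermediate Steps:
$S{\left(b,v \right)} = 2 b \left(-5 + 2 v\right)$ ($S{\left(b,v \right)} = 2 b \left(\left(-5 + v\right) + v\right) = 2 b \left(-5 + 2 v\right)$)
$K{\left(p,h \right)} = -4 + p - 54 h$ ($K{\left(p,h \right)} = \left(3 \cdot 2 h \left(-5 + 2 \left(-2\right)\right) - 4\right) + p = \left(3 \cdot 2 h \left(-5 - 4\right) - 4\right) + p = \left(3 \cdot 2 h \left(-9\right) - 4\right) + p = \left(3 \left(- 18 h\right) - 4\right) + p = \left(- 54 h - 4\right) + p = \left(-4 - 54 h\right) + p = -4 + p - 54 h$)
$\frac{1}{-88949 + K{\left(-108,-214 \right)}} = \frac{1}{-88949 - -11444} = \frac{1}{-88949 + 11444} = \frac{1}{-77505} = - \frac{1}{77505}$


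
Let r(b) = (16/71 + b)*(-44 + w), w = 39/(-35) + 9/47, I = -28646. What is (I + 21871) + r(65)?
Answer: -1133507763/116795 ≈ -9705.1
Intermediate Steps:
w = -1518/1645 (w = 39*(-1/35) + 9*(1/47) = -39/35 + 9/47 = -1518/1645 ≈ -0.92280)
r(b) = -1182368/116795 - 73898*b/1645 (r(b) = (16/71 + b)*(-44 - 1518/1645) = (16*(1/71) + b)*(-73898/1645) = (16/71 + b)*(-73898/1645) = -1182368/116795 - 73898*b/1645)
(I + 21871) + r(65) = (-28646 + 21871) + (-1182368/116795 - 73898/1645*65) = -6775 + (-1182368/116795 - 960674/329) = -6775 - 342221638/116795 = -1133507763/116795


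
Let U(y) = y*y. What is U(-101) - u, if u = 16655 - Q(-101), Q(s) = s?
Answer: -6555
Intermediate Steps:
U(y) = y²
u = 16756 (u = 16655 - 1*(-101) = 16655 + 101 = 16756)
U(-101) - u = (-101)² - 1*16756 = 10201 - 16756 = -6555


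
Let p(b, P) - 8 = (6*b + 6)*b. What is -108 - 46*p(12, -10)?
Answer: -43532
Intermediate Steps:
p(b, P) = 8 + b*(6 + 6*b) (p(b, P) = 8 + (6*b + 6)*b = 8 + (6 + 6*b)*b = 8 + b*(6 + 6*b))
-108 - 46*p(12, -10) = -108 - 46*(8 + 6*12 + 6*12**2) = -108 - 46*(8 + 72 + 6*144) = -108 - 46*(8 + 72 + 864) = -108 - 46*944 = -108 - 43424 = -43532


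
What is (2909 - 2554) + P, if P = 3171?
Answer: 3526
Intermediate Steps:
(2909 - 2554) + P = (2909 - 2554) + 3171 = 355 + 3171 = 3526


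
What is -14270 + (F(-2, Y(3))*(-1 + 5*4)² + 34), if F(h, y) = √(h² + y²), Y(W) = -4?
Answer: -14236 + 722*√5 ≈ -12622.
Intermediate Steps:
-14270 + (F(-2, Y(3))*(-1 + 5*4)² + 34) = -14270 + (√((-2)² + (-4)²)*(-1 + 5*4)² + 34) = -14270 + (√(4 + 16)*(-1 + 20)² + 34) = -14270 + (√20*19² + 34) = -14270 + ((2*√5)*361 + 34) = -14270 + (722*√5 + 34) = -14270 + (34 + 722*√5) = -14236 + 722*√5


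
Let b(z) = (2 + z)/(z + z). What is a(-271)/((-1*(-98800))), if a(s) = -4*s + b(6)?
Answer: 1627/148200 ≈ 0.010978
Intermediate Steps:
b(z) = (2 + z)/(2*z) (b(z) = (2 + z)/((2*z)) = (2 + z)*(1/(2*z)) = (2 + z)/(2*z))
a(s) = ⅔ - 4*s (a(s) = -4*s + (½)*(2 + 6)/6 = -4*s + (½)*(⅙)*8 = -4*s + ⅔ = ⅔ - 4*s)
a(-271)/((-1*(-98800))) = (⅔ - 4*(-271))/((-1*(-98800))) = (⅔ + 1084)/98800 = (3254/3)*(1/98800) = 1627/148200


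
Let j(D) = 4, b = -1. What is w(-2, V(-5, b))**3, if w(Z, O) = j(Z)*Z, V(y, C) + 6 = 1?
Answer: -512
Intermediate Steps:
V(y, C) = -5 (V(y, C) = -6 + 1 = -5)
w(Z, O) = 4*Z
w(-2, V(-5, b))**3 = (4*(-2))**3 = (-8)**3 = -512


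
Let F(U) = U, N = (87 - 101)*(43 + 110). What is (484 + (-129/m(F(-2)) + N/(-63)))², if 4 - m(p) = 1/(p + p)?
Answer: 68724100/289 ≈ 2.3780e+5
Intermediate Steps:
N = -2142 (N = -14*153 = -2142)
m(p) = 4 - 1/(2*p) (m(p) = 4 - 1/(p + p) = 4 - 1/(2*p))
(484 + (-129/m(F(-2)) + N/(-63)))² = (484 + (-129/(4 - ½/(-2)) - 2142/(-63)))² = (484 + (-129/(4 - ½*(-½)) - 2142*(-1/63)))² = (484 + (-129/(4 + ¼) + 34))² = (484 + (-129/17/4 + 34))² = (484 + (-129*4/17 + 34))² = (484 + (-516/17 + 34))² = (484 + 62/17)² = (8290/17)² = 68724100/289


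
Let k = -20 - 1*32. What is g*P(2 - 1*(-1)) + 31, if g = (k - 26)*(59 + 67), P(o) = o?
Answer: -29453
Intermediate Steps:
k = -52 (k = -20 - 32 = -52)
g = -9828 (g = (-52 - 26)*(59 + 67) = -78*126 = -9828)
g*P(2 - 1*(-1)) + 31 = -9828*(2 - 1*(-1)) + 31 = -9828*(2 + 1) + 31 = -9828*3 + 31 = -29484 + 31 = -29453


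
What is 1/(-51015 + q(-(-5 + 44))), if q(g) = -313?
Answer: -1/51328 ≈ -1.9483e-5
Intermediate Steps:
1/(-51015 + q(-(-5 + 44))) = 1/(-51015 - 313) = 1/(-51328) = -1/51328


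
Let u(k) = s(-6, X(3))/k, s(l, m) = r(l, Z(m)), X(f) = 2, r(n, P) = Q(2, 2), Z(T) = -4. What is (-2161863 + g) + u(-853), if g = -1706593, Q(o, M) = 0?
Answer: -3868456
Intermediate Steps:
r(n, P) = 0
s(l, m) = 0
u(k) = 0 (u(k) = 0/k = 0)
(-2161863 + g) + u(-853) = (-2161863 - 1706593) + 0 = -3868456 + 0 = -3868456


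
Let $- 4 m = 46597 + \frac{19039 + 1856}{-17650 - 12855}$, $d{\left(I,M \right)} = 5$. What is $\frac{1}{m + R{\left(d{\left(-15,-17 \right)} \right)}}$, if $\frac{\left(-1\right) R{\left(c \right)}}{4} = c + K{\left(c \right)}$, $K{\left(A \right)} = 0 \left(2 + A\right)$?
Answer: $- \frac{12202}{142386099} \approx -8.5697 \cdot 10^{-5}$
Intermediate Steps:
$K{\left(A \right)} = 0$
$m = - \frac{142142059}{12202}$ ($m = - \frac{46597 + \frac{19039 + 1856}{-17650 - 12855}}{4} = - \frac{46597 + \frac{20895}{-30505}}{4} = - \frac{46597 + 20895 \left(- \frac{1}{30505}\right)}{4} = - \frac{46597 - \frac{4179}{6101}}{4} = \left(- \frac{1}{4}\right) \frac{284284118}{6101} = - \frac{142142059}{12202} \approx -11649.0$)
$R{\left(c \right)} = - 4 c$ ($R{\left(c \right)} = - 4 \left(c + 0\right) = - 4 c$)
$\frac{1}{m + R{\left(d{\left(-15,-17 \right)} \right)}} = \frac{1}{- \frac{142142059}{12202} - 20} = \frac{1}{- \frac{142386099}{12202}} = - \frac{12202}{142386099}$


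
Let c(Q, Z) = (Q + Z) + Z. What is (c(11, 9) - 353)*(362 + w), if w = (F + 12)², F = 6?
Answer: -222264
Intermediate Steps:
c(Q, Z) = Q + 2*Z
w = 324 (w = (6 + 12)² = 18² = 324)
(c(11, 9) - 353)*(362 + w) = ((11 + 2*9) - 353)*(362 + 324) = ((11 + 18) - 353)*686 = (29 - 353)*686 = -324*686 = -222264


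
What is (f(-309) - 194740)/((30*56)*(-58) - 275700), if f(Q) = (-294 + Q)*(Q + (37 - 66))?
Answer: -4537/186570 ≈ -0.024318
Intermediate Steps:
f(Q) = (-294 + Q)*(-29 + Q) (f(Q) = (-294 + Q)*(Q - 29) = (-294 + Q)*(-29 + Q))
(f(-309) - 194740)/((30*56)*(-58) - 275700) = ((8526 + (-309)² - 323*(-309)) - 194740)/((30*56)*(-58) - 275700) = ((8526 + 95481 + 99807) - 194740)/(1680*(-58) - 275700) = (203814 - 194740)/(-97440 - 275700) = 9074/(-373140) = 9074*(-1/373140) = -4537/186570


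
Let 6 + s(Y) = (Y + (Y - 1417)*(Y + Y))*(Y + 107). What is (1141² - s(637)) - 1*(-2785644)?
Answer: 742941283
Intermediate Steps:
s(Y) = -6 + (107 + Y)*(Y + 2*Y*(-1417 + Y)) (s(Y) = -6 + (Y + (Y - 1417)*(Y + Y))*(Y + 107) = -6 + (Y + (-1417 + Y)*(2*Y))*(107 + Y) = -6 + (Y + 2*Y*(-1417 + Y))*(107 + Y) = -6 + (107 + Y)*(Y + 2*Y*(-1417 + Y)))
(1141² - s(637)) - 1*(-2785644) = (1141² - (-6 - 303131*637 - 2619*637² + 2*637³)) - 1*(-2785644) = (1301881 - (-6 - 193094447 - 2619*405769 + 2*258474853)) + 2785644 = (1301881 - (-6 - 193094447 - 1062709011 + 516949706)) + 2785644 = (1301881 - 1*(-738853758)) + 2785644 = (1301881 + 738853758) + 2785644 = 740155639 + 2785644 = 742941283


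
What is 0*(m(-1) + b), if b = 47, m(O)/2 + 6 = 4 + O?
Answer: 0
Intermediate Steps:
m(O) = -4 + 2*O (m(O) = -12 + 2*(4 + O) = -12 + (8 + 2*O) = -4 + 2*O)
0*(m(-1) + b) = 0*((-4 + 2*(-1)) + 47) = 0*((-4 - 2) + 47) = 0*(-6 + 47) = 0*41 = 0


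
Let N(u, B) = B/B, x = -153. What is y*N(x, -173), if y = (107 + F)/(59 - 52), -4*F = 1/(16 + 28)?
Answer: 18831/1232 ≈ 15.285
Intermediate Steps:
N(u, B) = 1
F = -1/176 (F = -1/(4*(16 + 28)) = -¼/44 = -¼*1/44 = -1/176 ≈ -0.0056818)
y = 18831/1232 (y = (107 - 1/176)/(59 - 52) = (18831/176)/7 = (18831/176)*(⅐) = 18831/1232 ≈ 15.285)
y*N(x, -173) = (18831/1232)*1 = 18831/1232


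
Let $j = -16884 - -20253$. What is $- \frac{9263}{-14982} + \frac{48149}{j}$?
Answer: $\frac{83619485}{5608262} \approx 14.91$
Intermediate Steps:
$j = 3369$ ($j = -16884 + 20253 = 3369$)
$- \frac{9263}{-14982} + \frac{48149}{j} = - \frac{9263}{-14982} + \frac{48149}{3369} = \left(-9263\right) \left(- \frac{1}{14982}\right) + 48149 \cdot \frac{1}{3369} = \frac{9263}{14982} + \frac{48149}{3369} = \frac{83619485}{5608262}$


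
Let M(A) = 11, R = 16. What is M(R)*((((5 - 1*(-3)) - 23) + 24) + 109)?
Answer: 1298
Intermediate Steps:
M(R)*((((5 - 1*(-3)) - 23) + 24) + 109) = 11*((((5 - 1*(-3)) - 23) + 24) + 109) = 11*((((5 + 3) - 23) + 24) + 109) = 11*(((8 - 23) + 24) + 109) = 11*((-15 + 24) + 109) = 11*(9 + 109) = 11*118 = 1298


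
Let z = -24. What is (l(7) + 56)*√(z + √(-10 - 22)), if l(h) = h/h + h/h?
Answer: 116*√(-6 + I*√2) ≈ 33.259 + 286.08*I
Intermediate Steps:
l(h) = 2 (l(h) = 1 + 1 = 2)
(l(7) + 56)*√(z + √(-10 - 22)) = (2 + 56)*√(-24 + √(-10 - 22)) = 58*√(-24 + √(-32)) = 58*√(-24 + 4*I*√2)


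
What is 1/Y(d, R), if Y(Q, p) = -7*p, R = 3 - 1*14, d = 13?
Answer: 1/77 ≈ 0.012987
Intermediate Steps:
R = -11 (R = 3 - 14 = -11)
1/Y(d, R) = 1/(-7*(-11)) = 1/77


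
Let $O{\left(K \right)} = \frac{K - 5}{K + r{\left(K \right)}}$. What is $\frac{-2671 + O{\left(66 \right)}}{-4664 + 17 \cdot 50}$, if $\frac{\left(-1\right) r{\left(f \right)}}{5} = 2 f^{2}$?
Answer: $\frac{116172535}{165886116} \approx 0.70031$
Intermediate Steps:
$r{\left(f \right)} = - 10 f^{2}$ ($r{\left(f \right)} = - 5 \cdot 2 f^{2} = - 10 f^{2}$)
$O{\left(K \right)} = \frac{-5 + K}{K - 10 K^{2}}$ ($O{\left(K \right)} = \frac{K - 5}{K - 10 K^{2}} = \frac{-5 + K}{K - 10 K^{2}}$)
$\frac{-2671 + O{\left(66 \right)}}{-4664 + 17 \cdot 50} = \frac{-2671 + \frac{5 - 66}{66 \left(-1 + 10 \cdot 66\right)}}{-4664 + 17 \cdot 50} = \frac{-2671 + \frac{5 - 66}{66 \left(-1 + 660\right)}}{-4664 + 850} = \frac{-2671 + \frac{1}{66} \cdot \frac{1}{659} \left(-61\right)}{-3814} = \left(-2671 + \frac{1}{66} \cdot \frac{1}{659} \left(-61\right)\right) \left(- \frac{1}{3814}\right) = \left(-2671 - \frac{61}{43494}\right) \left(- \frac{1}{3814}\right) = \left(- \frac{116172535}{43494}\right) \left(- \frac{1}{3814}\right) = \frac{116172535}{165886116}$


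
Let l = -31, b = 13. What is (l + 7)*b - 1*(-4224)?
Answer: 3912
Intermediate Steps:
(l + 7)*b - 1*(-4224) = (-31 + 7)*13 - 1*(-4224) = -24*13 + 4224 = -312 + 4224 = 3912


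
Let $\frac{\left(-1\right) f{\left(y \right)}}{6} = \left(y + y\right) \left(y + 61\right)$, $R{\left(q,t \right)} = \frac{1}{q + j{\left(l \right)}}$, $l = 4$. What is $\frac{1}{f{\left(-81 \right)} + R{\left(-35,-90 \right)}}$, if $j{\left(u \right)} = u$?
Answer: $- \frac{31}{602641} \approx -5.144 \cdot 10^{-5}$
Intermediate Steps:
$R{\left(q,t \right)} = \frac{1}{4 + q}$ ($R{\left(q,t \right)} = \frac{1}{q + 4} = \frac{1}{4 + q}$)
$f{\left(y \right)} = - 12 y \left(61 + y\right)$ ($f{\left(y \right)} = - 6 \left(y + y\right) \left(y + 61\right) = - 6 \cdot 2 y \left(61 + y\right) = - 12 y \left(61 + y\right)$)
$\frac{1}{f{\left(-81 \right)} + R{\left(-35,-90 \right)}} = \frac{1}{\left(-12\right) \left(-81\right) \left(61 - 81\right) + \frac{1}{4 - 35}} = \frac{1}{\left(-12\right) \left(-81\right) \left(-20\right) + \frac{1}{-31}} = \frac{1}{-19440 - \frac{1}{31}} = \frac{1}{- \frac{602641}{31}} = - \frac{31}{602641}$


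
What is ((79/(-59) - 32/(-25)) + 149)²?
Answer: 48262817344/2175625 ≈ 22183.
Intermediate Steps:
((79/(-59) - 32/(-25)) + 149)² = ((79*(-1/59) - 32*(-1/25)) + 149)² = ((-79/59 + 32/25) + 149)² = (-87/1475 + 149)² = (219688/1475)² = 48262817344/2175625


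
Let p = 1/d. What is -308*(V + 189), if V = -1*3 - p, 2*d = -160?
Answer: -1145837/20 ≈ -57292.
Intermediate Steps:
d = -80 (d = (1/2)*(-160) = -80)
p = -1/80 (p = 1/(-80) = -1/80 ≈ -0.012500)
V = -239/80 (V = -1*3 - 1*(-1/80) = -3 + 1/80 = -239/80 ≈ -2.9875)
-308*(V + 189) = -308*(-239/80 + 189) = -308*14881/80 = -1145837/20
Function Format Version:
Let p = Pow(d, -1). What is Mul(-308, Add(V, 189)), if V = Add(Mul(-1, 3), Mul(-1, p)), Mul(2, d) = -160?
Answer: Rational(-1145837, 20) ≈ -57292.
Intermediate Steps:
d = -80 (d = Mul(Rational(1, 2), -160) = -80)
p = Rational(-1, 80) (p = Pow(-80, -1) = Rational(-1, 80) ≈ -0.012500)
V = Rational(-239, 80) (V = Add(Mul(-1, 3), Mul(-1, Rational(-1, 80))) = Add(-3, Rational(1, 80)) = Rational(-239, 80) ≈ -2.9875)
Mul(-308, Add(V, 189)) = Mul(-308, Add(Rational(-239, 80), 189)) = Mul(-308, Rational(14881, 80)) = Rational(-1145837, 20)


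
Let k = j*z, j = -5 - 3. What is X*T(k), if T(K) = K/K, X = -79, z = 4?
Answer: -79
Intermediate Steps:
j = -8
k = -32 (k = -8*4 = -32)
T(K) = 1
X*T(k) = -79*1 = -79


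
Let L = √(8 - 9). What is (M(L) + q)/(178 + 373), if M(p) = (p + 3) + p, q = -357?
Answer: -354/551 + 2*I/551 ≈ -0.64247 + 0.0036298*I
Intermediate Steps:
L = I (L = √(-1) = I ≈ 1.0*I)
M(p) = 3 + 2*p (M(p) = (3 + p) + p = 3 + 2*p)
(M(L) + q)/(178 + 373) = ((3 + 2*I) - 357)/(178 + 373) = (-354 + 2*I)/551 = -354/551 + 2*I/551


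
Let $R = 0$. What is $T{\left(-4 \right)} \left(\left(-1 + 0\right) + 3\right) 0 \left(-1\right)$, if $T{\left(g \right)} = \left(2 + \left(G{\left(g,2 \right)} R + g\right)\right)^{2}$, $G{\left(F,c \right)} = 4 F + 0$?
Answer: $0$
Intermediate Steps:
$G{\left(F,c \right)} = 4 F$
$T{\left(g \right)} = \left(2 + g\right)^{2}$ ($T{\left(g \right)} = \left(2 + \left(4 g 0 + g\right)\right)^{2} = \left(2 + \left(0 + g\right)\right)^{2} = \left(2 + g\right)^{2}$)
$T{\left(-4 \right)} \left(\left(-1 + 0\right) + 3\right) 0 \left(-1\right) = \left(2 - 4\right)^{2} \left(\left(-1 + 0\right) + 3\right) 0 \left(-1\right) = \left(-2\right)^{2} \left(-1 + 3\right) 0 \left(-1\right) = 4 \cdot 2 \cdot 0 \left(-1\right) = 8 \cdot 0 \left(-1\right) = 0 \left(-1\right) = 0$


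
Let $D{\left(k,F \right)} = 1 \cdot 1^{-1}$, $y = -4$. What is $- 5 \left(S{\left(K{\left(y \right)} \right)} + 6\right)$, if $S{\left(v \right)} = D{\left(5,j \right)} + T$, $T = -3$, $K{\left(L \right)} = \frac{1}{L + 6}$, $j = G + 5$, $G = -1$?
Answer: $-20$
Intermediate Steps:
$j = 4$ ($j = -1 + 5 = 4$)
$K{\left(L \right)} = \frac{1}{6 + L}$
$D{\left(k,F \right)} = 1$ ($D{\left(k,F \right)} = 1 \cdot 1 = 1$)
$S{\left(v \right)} = -2$ ($S{\left(v \right)} = 1 - 3 = -2$)
$- 5 \left(S{\left(K{\left(y \right)} \right)} + 6\right) = - 5 \left(-2 + 6\right) = \left(-5\right) 4 = -20$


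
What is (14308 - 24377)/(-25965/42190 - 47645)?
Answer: 84962222/402033703 ≈ 0.21133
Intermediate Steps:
(14308 - 24377)/(-25965/42190 - 47645) = -10069/(-25965*1/42190 - 47645) = -10069/(-5193/8438 - 47645) = -10069/(-402033703/8438) = -10069*(-8438/402033703) = 84962222/402033703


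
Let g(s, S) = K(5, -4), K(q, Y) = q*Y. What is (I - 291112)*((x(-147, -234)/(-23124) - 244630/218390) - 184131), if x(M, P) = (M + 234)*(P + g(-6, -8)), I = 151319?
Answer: 2166492468045947243/84167506 ≈ 2.5740e+10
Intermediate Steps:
K(q, Y) = Y*q
g(s, S) = -20 (g(s, S) = -4*5 = -20)
x(M, P) = (-20 + P)*(234 + M) (x(M, P) = (M + 234)*(P - 20) = (234 + M)*(-20 + P) = (-20 + P)*(234 + M))
(I - 291112)*((x(-147, -234)/(-23124) - 244630/218390) - 184131) = (151319 - 291112)*(((-4680 - 20*(-147) + 234*(-234) - 147*(-234))/(-23124) - 244630/218390) - 184131) = -139793*(((-4680 + 2940 - 54756 + 34398)*(-1/23124) - 244630*1/218390) - 184131) = -139793*((-22098*(-1/23124) - 24463/21839) - 184131) = -139793*((3683/3854 - 24463/21839) - 184131) = -139793*(-13847365/84167506 - 184131) = -139793*(-15497860894651/84167506) = 2166492468045947243/84167506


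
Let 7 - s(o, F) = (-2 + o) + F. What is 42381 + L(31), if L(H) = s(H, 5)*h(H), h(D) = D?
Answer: 41544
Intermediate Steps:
s(o, F) = 9 - F - o (s(o, F) = 7 - ((-2 + o) + F) = 7 - (-2 + F + o) = 7 + (2 - F - o) = 9 - F - o)
L(H) = H*(4 - H) (L(H) = (9 - 1*5 - H)*H = (9 - 5 - H)*H = (4 - H)*H = H*(4 - H))
42381 + L(31) = 42381 + 31*(4 - 1*31) = 42381 + 31*(4 - 31) = 42381 + 31*(-27) = 42381 - 837 = 41544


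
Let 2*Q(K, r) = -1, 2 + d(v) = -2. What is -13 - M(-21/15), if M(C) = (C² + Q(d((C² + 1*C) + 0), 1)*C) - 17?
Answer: 67/50 ≈ 1.3400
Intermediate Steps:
d(v) = -4 (d(v) = -2 - 2 = -4)
Q(K, r) = -½ (Q(K, r) = (½)*(-1) = -½)
M(C) = -17 + C² - C/2 (M(C) = (C² - C/2) - 17 = -17 + C² - C/2)
-13 - M(-21/15) = -13 - (-17 + (-21/15)² - (-21)/(2*15)) = -13 - (-17 + (-21*1/15)² - (-21)/(2*15)) = -13 - (-17 + (-7/5)² - ½*(-7/5)) = -13 - (-17 + 49/25 + 7/10) = -13 - 1*(-717/50) = -13 + 717/50 = 67/50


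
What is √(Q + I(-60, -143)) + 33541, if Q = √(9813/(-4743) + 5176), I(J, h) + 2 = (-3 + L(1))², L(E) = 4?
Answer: 33541 + √(-2499561 + 1581*√12932556285)/1581 ≈ 33549.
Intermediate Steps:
I(J, h) = -1 (I(J, h) = -2 + (-3 + 4)² = -2 + 1² = -2 + 1 = -1)
Q = √12932556285/1581 (Q = √(9813*(-1/4743) + 5176) = √(-3271/1581 + 5176) = √(8179985/1581) = √12932556285/1581 ≈ 71.930)
√(Q + I(-60, -143)) + 33541 = √(√12932556285/1581 - 1) + 33541 = √(-1 + √12932556285/1581) + 33541 = 33541 + √(-1 + √12932556285/1581)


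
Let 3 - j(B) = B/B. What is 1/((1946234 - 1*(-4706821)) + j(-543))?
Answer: 1/6653057 ≈ 1.5031e-7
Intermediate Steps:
j(B) = 2 (j(B) = 3 - B/B = 3 - 1*1 = 3 - 1 = 2)
1/((1946234 - 1*(-4706821)) + j(-543)) = 1/((1946234 - 1*(-4706821)) + 2) = 1/((1946234 + 4706821) + 2) = 1/(6653055 + 2) = 1/6653057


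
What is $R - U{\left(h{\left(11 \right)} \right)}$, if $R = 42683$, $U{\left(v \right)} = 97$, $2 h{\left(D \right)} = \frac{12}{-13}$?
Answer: $42586$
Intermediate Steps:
$h{\left(D \right)} = - \frac{6}{13}$ ($h{\left(D \right)} = \frac{12 \frac{1}{-13}}{2} = \frac{12 \left(- \frac{1}{13}\right)}{2} = \frac{1}{2} \left(- \frac{12}{13}\right) = - \frac{6}{13}$)
$R - U{\left(h{\left(11 \right)} \right)} = 42683 - 97 = 42586$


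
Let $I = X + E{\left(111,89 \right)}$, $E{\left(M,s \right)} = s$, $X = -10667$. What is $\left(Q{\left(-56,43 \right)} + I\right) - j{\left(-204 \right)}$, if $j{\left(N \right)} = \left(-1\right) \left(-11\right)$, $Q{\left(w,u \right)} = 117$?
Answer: $-10472$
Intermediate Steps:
$j{\left(N \right)} = 11$
$I = -10578$ ($I = -10667 + 89 = -10578$)
$\left(Q{\left(-56,43 \right)} + I\right) - j{\left(-204 \right)} = \left(117 - 10578\right) - 11 = -10461 - 11 = -10472$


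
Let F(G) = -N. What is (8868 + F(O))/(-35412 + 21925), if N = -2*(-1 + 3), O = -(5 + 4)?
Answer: -8872/13487 ≈ -0.65782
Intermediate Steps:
O = -9 (O = -1*9 = -9)
N = -4 (N = -2*2 = -4)
F(G) = 4 (F(G) = -1*(-4) = 4)
(8868 + F(O))/(-35412 + 21925) = (8868 + 4)/(-35412 + 21925) = 8872/(-13487) = 8872*(-1/13487) = -8872/13487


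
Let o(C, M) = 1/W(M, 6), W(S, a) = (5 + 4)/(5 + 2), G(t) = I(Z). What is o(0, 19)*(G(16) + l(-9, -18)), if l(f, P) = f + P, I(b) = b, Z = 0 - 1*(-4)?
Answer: -161/9 ≈ -17.889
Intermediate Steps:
Z = 4 (Z = 0 + 4 = 4)
G(t) = 4
W(S, a) = 9/7
l(f, P) = P + f
o(C, M) = 7/9 (o(C, M) = 1/(9/7) = 7/9)
o(0, 19)*(G(16) + l(-9, -18)) = 7*(4 + (-18 - 9))/9 = 7*(4 - 27)/9 = (7/9)*(-23) = -161/9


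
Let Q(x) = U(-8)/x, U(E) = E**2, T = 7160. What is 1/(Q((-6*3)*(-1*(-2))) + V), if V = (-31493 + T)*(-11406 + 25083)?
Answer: -9/2995221985 ≈ -3.0048e-9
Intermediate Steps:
Q(x) = 64/x (Q(x) = (-8)**2/x = 64/x)
V = -332802441 (V = (-31493 + 7160)*(-11406 + 25083) = -24333*13677 = -332802441)
1/(Q((-6*3)*(-1*(-2))) + V) = 1/(64/(((-6*3)*(-1*(-2)))) - 332802441) = 1/(64/((-18*2)) - 332802441) = 1/(64/(-36) - 332802441) = 1/(64*(-1/36) - 332802441) = 1/(-16/9 - 332802441) = 1/(-2995221985/9) = -9/2995221985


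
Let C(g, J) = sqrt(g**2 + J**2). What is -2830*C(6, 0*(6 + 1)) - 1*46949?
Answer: -63929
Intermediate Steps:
C(g, J) = sqrt(J**2 + g**2)
-2830*C(6, 0*(6 + 1)) - 1*46949 = -2830*sqrt((0*(6 + 1))**2 + 6**2) - 1*46949 = -2830*sqrt((0*7)**2 + 36) - 46949 = -2830*sqrt(0**2 + 36) - 46949 = -2830*sqrt(0 + 36) - 46949 = -2830*sqrt(36) - 46949 = -2830*6 - 46949 = -16980 - 46949 = -63929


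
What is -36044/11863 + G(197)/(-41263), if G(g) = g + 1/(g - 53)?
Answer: -214505375815/70488427536 ≈ -3.0431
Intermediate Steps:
G(g) = g + 1/(-53 + g)
-36044/11863 + G(197)/(-41263) = -36044/11863 + ((1 + 197² - 53*197)/(-53 + 197))/(-41263) = -36044*1/11863 + ((1 + 38809 - 10441)/144)*(-1/41263) = -36044/11863 + ((1/144)*28369)*(-1/41263) = -36044/11863 + (28369/144)*(-1/41263) = -36044/11863 - 28369/5941872 = -214505375815/70488427536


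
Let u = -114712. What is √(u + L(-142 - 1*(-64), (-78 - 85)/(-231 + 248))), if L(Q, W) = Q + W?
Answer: I*√33177081/17 ≈ 338.82*I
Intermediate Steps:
√(u + L(-142 - 1*(-64), (-78 - 85)/(-231 + 248))) = √(-114712 + ((-142 - 1*(-64)) + (-78 - 85)/(-231 + 248))) = √(-114712 + ((-142 + 64) - 163/17)) = √(-114712 + (-78 - 163*1/17)) = √(-114712 + (-78 - 163/17)) = √(-114712 - 1489/17) = √(-1951593/17) = I*√33177081/17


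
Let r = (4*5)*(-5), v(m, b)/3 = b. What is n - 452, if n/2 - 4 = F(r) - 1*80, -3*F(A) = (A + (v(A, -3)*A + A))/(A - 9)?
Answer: -196108/327 ≈ -599.72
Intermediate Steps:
v(m, b) = 3*b
r = -100 (r = 20*(-5) = -100)
F(A) = 7*A/(3*(-9 + A)) (F(A) = -(A + ((3*(-3))*A + A))/(3*(A - 9)) = -(A + (-9*A + A))/(3*(-9 + A)) = -(A - 8*A)/(3*(-9 + A)) = -(-7*A)/(3*(-9 + A)) = -(-7)*A/(3*(-9 + A)) = 7*A/(3*(-9 + A)))
n = -48304/327 (n = 8 + 2*((7/3)*(-100)/(-9 - 100) - 1*80) = 8 + 2*((7/3)*(-100)/(-109) - 80) = 8 + 2*((7/3)*(-100)*(-1/109) - 80) = 8 + 2*(700/327 - 80) = 8 + 2*(-25460/327) = 8 - 50920/327 = -48304/327 ≈ -147.72)
n - 452 = -48304/327 - 452 = -196108/327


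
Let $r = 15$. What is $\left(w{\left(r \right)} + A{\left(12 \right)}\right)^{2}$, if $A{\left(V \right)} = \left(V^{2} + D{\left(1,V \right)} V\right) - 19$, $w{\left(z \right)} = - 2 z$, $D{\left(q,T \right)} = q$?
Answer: $11449$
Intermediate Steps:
$A{\left(V \right)} = -19 + V + V^{2}$ ($A{\left(V \right)} = \left(V^{2} + 1 V\right) - 19 = \left(V^{2} + V\right) - 19 = \left(V + V^{2}\right) - 19 = -19 + V + V^{2}$)
$\left(w{\left(r \right)} + A{\left(12 \right)}\right)^{2} = \left(\left(-2\right) 15 + \left(-19 + 12 + 12^{2}\right)\right)^{2} = \left(-30 + \left(-19 + 12 + 144\right)\right)^{2} = \left(-30 + 137\right)^{2} = 107^{2} = 11449$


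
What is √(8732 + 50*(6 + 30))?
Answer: 2*√2633 ≈ 102.63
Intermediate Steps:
√(8732 + 50*(6 + 30)) = √(8732 + 50*36) = √(8732 + 1800) = √10532 = 2*√2633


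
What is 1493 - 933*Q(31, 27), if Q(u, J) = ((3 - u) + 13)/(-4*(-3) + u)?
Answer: 78194/43 ≈ 1818.5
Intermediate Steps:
Q(u, J) = (16 - u)/(12 + u)
1493 - 933*Q(31, 27) = 1493 - 933*(16 - 1*31)/(12 + 31) = 1493 - 933*(16 - 31)/43 = 1493 - 933*(-15)/43 = 1493 - 933*(-15/43) = 1493 + 13995/43 = 78194/43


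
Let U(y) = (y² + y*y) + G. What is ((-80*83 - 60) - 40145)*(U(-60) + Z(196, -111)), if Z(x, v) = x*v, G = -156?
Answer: 689183640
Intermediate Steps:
Z(x, v) = v*x
U(y) = -156 + 2*y² (U(y) = (y² + y*y) - 156 = (y² + y²) - 156 = 2*y² - 156 = -156 + 2*y²)
((-80*83 - 60) - 40145)*(U(-60) + Z(196, -111)) = ((-80*83 - 60) - 40145)*((-156 + 2*(-60)²) - 111*196) = ((-6640 - 60) - 40145)*((-156 + 2*3600) - 21756) = (-6700 - 40145)*((-156 + 7200) - 21756) = -46845*(7044 - 21756) = -46845*(-14712) = 689183640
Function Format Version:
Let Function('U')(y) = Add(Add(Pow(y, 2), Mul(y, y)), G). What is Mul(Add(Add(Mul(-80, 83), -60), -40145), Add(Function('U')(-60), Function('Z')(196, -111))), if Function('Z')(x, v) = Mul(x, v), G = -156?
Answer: 689183640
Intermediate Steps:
Function('Z')(x, v) = Mul(v, x)
Function('U')(y) = Add(-156, Mul(2, Pow(y, 2))) (Function('U')(y) = Add(Add(Pow(y, 2), Mul(y, y)), -156) = Add(Add(Pow(y, 2), Pow(y, 2)), -156) = Add(Mul(2, Pow(y, 2)), -156) = Add(-156, Mul(2, Pow(y, 2))))
Mul(Add(Add(Mul(-80, 83), -60), -40145), Add(Function('U')(-60), Function('Z')(196, -111))) = Mul(Add(Add(Mul(-80, 83), -60), -40145), Add(Add(-156, Mul(2, Pow(-60, 2))), Mul(-111, 196))) = Mul(Add(Add(-6640, -60), -40145), Add(Add(-156, Mul(2, 3600)), -21756)) = Mul(Add(-6700, -40145), Add(Add(-156, 7200), -21756)) = Mul(-46845, Add(7044, -21756)) = Mul(-46845, -14712) = 689183640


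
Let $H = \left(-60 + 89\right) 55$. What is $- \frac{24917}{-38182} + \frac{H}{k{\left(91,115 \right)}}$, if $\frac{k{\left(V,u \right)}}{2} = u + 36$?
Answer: $\frac{17106306}{2882741} \approx 5.934$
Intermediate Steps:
$H = 1595$ ($H = 29 \cdot 55 = 1595$)
$k{\left(V,u \right)} = 72 + 2 u$ ($k{\left(V,u \right)} = 2 \left(u + 36\right) = 2 \left(36 + u\right) = 72 + 2 u$)
$- \frac{24917}{-38182} + \frac{H}{k{\left(91,115 \right)}} = - \frac{24917}{-38182} + \frac{1595}{72 + 2 \cdot 115} = \left(-24917\right) \left(- \frac{1}{38182}\right) + \frac{1595}{72 + 230} = \frac{24917}{38182} + \frac{1595}{302} = \frac{17106306}{2882741}$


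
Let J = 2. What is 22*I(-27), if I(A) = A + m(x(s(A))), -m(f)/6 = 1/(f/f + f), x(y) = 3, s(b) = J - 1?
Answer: -627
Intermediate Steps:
s(b) = 1 (s(b) = 2 - 1 = 1)
m(f) = -6/(1 + f) (m(f) = -6/(f/f + f) = -6/(1 + f))
I(A) = -3/2 + A (I(A) = A - 6/(1 + 3) = A - 6/4 = A - 6*¼ = A - 3/2 = -3/2 + A)
22*I(-27) = 22*(-3/2 - 27) = 22*(-57/2) = -627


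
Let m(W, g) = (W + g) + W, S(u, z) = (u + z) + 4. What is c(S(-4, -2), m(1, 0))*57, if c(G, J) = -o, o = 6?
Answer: -342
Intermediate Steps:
S(u, z) = 4 + u + z
m(W, g) = g + 2*W
c(G, J) = -6 (c(G, J) = -1*6 = -6)
c(S(-4, -2), m(1, 0))*57 = -6*57 = -342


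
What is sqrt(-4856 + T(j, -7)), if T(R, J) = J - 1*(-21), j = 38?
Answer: 3*I*sqrt(538) ≈ 69.584*I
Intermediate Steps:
T(R, J) = 21 + J (T(R, J) = J + 21 = 21 + J)
sqrt(-4856 + T(j, -7)) = sqrt(-4856 + (21 - 7)) = sqrt(-4856 + 14) = sqrt(-4842) = 3*I*sqrt(538)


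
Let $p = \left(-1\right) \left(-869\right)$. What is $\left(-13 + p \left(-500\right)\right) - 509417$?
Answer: $-943930$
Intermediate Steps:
$p = 869$
$\left(-13 + p \left(-500\right)\right) - 509417 = \left(-13 + 869 \left(-500\right)\right) - 509417 = \left(-13 - 434500\right) - 509417 = -434513 - 509417 = -943930$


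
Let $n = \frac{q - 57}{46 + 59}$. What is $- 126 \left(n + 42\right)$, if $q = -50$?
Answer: $- \frac{25818}{5} \approx -5163.6$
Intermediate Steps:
$n = - \frac{107}{105}$ ($n = \frac{-50 - 57}{46 + 59} = - \frac{107}{105} \approx -1.019$)
$- 126 \left(n + 42\right) = - 126 \left(- \frac{107}{105} + 42\right) = \left(-126\right) \frac{4303}{105} = - \frac{25818}{5}$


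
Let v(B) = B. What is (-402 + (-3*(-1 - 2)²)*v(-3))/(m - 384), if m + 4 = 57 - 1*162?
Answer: 321/493 ≈ 0.65112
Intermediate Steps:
m = -109 (m = -4 + (57 - 1*162) = -4 + (57 - 162) = -4 - 105 = -109)
(-402 + (-3*(-1 - 2)²)*v(-3))/(m - 384) = (-402 - 3*(-1 - 2)²*(-3))/(-109 - 384) = (-402 - 3*(-3)²*(-3))/(-493) = (-402 - 3*9*(-3))*(-1/493) = (-402 - 27*(-3))*(-1/493) = (-402 + 81)*(-1/493) = -321*(-1/493) = 321/493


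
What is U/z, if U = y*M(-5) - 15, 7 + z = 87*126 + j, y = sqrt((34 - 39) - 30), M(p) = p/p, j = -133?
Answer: -15/10822 + I*sqrt(35)/10822 ≈ -0.0013861 + 0.00054667*I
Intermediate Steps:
M(p) = 1
y = I*sqrt(35) (y = sqrt(-5 - 30) = sqrt(-35) = I*sqrt(35) ≈ 5.9161*I)
z = 10822 (z = -7 + (87*126 - 133) = -7 + (10962 - 133) = -7 + 10829 = 10822)
U = -15 + I*sqrt(35) (U = (I*sqrt(35))*1 - 15 = I*sqrt(35) - 15 = -15 + I*sqrt(35) ≈ -15.0 + 5.9161*I)
U/z = (-15 + I*sqrt(35))/10822 = (-15 + I*sqrt(35))*(1/10822) = -15/10822 + I*sqrt(35)/10822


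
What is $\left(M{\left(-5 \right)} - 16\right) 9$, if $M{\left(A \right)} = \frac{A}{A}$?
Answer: $-135$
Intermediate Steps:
$M{\left(A \right)} = 1$
$\left(M{\left(-5 \right)} - 16\right) 9 = \left(1 - 16\right) 9 = \left(-15\right) 9 = -135$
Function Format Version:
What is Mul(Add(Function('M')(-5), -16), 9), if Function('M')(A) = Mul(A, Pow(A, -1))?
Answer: -135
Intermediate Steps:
Function('M')(A) = 1
Mul(Add(Function('M')(-5), -16), 9) = Mul(Add(1, -16), 9) = Mul(-15, 9) = -135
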